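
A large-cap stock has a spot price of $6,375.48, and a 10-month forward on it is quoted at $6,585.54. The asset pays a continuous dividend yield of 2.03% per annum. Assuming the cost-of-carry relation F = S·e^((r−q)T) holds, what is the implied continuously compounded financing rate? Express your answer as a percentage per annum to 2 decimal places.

From F = S·e^((r−q)T): (r − q) = ln(F/S)/T
ln(6585.54/6375.48) = ln(1.032948) = 0.032417
(r − q) = 0.032417 / (10/12) = 0.038900
r = ln(F/S)/T + q = 0.038900 + 0.0203 = 0.059200
r = 5.92%

5.92%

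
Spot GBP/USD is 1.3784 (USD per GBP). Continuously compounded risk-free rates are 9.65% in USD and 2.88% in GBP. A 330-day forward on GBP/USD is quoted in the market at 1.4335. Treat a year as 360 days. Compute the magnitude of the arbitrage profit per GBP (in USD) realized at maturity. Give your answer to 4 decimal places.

Fair forward: F* = S·e^(carry·T), with carry = (r_USD − r_GBP) = 0.0965 − 0.0288 = 0.0677
F* = 1.3784 · e^(0.0677 × 330/360) = 1.3784 · e^0.062058 = 1.3784 × 1.064024 = 1.4667
Market 1.4335 < fair 1.4667: forward underpriced → reverse cash-and-carry (short spot, go long the forward).
At maturity, profit = |F_mkt − F*| = |1.4335 − 1.4667| = 0.0332 per GBP (in USD)

0.0332 per GBP (in USD)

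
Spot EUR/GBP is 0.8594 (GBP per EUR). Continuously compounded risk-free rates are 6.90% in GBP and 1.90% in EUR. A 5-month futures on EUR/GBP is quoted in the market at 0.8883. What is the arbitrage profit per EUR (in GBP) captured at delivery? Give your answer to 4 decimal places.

Fair futures: F* = S·e^(carry·T), with carry = (r_GBP − r_EUR) = 0.0690 − 0.0190 = 0.0500
F* = 0.8594 · e^(0.0500 × 5/12) = 0.8594 · e^0.020833 = 0.8594 × 1.021052 = 0.8775
Market 0.8883 > fair 0.8775: forward overpriced → cash-and-carry (buy spot, short the forward).
At maturity, profit = |F_mkt − F*| = |0.8883 − 0.8775| = 0.0108 per EUR (in GBP)

0.0108 per EUR (in GBP)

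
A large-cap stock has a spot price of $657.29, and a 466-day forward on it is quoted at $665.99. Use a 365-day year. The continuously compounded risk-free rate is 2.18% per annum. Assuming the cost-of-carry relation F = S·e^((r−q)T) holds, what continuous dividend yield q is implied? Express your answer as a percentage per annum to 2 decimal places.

From F = S·e^((r−q)T): (r − q) = ln(F/S)/T
ln(665.99/657.29) = ln(1.013236) = 0.013149
(r − q) = 0.013149 / (466/365) = 0.010299
q = r − ln(F/S)/T = 0.0218 − 0.010299 = 0.011501
q = 1.15%

1.15%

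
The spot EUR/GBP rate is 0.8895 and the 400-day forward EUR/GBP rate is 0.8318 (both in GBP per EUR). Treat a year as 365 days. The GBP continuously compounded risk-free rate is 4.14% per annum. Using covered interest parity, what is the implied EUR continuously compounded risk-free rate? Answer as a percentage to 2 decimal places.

F = S·e^((r_GBP − r_EUR)T) ⇒ r_EUR = r_GBP − ln(F/S)/T
ln(0.8318/0.8895) = -0.067067; /(400/365) = -0.061199
r_EUR = 0.0414 + 0.061199 = 0.102599
r_EUR = 10.26%

10.26%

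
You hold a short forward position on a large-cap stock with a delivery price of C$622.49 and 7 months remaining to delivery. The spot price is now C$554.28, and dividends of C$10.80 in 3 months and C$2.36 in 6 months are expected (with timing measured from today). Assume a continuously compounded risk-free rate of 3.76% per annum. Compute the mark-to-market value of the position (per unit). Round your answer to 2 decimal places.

C$67.72

PV(remaining dividends) I = 10.80·e^(−0.0376·3/12) + 2.36·e^(−0.0376·6/12) = 13.0150
Current forward F = (S − I)·e^(rT) = (554.28 − 13.0150)·e^(0.0376·7/12) = 541.2650 × 1.022176 = 553.2681
Value (long) = (F − K)·e^(−rT) = (553.2681 − 622.49) × 0.978305 = -67.7201
Short position value = −(long value) = C$67.72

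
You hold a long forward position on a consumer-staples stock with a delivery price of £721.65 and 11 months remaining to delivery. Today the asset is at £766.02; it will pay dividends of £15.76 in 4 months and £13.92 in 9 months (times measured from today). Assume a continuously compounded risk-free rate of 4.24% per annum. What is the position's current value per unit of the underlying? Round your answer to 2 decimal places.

PV(remaining dividends) I = 15.76·e^(−0.0424·4/12) + 13.92·e^(−0.0424·9/12) = 29.0231
Current forward F = (S − I)·e^(rT) = (766.02 − 29.0231)·e^(0.0424·11/12) = 736.9969 × 1.039632 = 766.2056
Value (long) = (F − K)·e^(−rT) = (766.2056 − 721.65) × 0.961879 = 42.8571
Value = £42.86

£42.86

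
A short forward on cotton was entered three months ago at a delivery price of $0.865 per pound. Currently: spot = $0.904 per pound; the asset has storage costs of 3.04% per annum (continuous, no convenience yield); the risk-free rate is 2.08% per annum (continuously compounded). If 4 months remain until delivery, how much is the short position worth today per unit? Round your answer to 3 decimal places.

-$0.054 per pound

Current fair forward for the remaining 4 months: F = S·e^((r + u)·T), (r + u) = 0.0208 + 0.0304 = 0.0512
F = 0.904 · e^(0.0512 × 4/12) = 0.904 × 1.017213 = 0.9196
Value of long forward = (F − K)·e^(−rT) = (0.9196 − 0.865) · e^(−0.0208·4/12)
= 0.0546 × 0.993091 = 0.054
Short position value = −(long value) = -$0.054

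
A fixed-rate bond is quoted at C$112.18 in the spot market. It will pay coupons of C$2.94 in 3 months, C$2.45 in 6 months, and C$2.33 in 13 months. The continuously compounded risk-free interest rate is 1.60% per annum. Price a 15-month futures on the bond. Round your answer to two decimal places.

C$106.64

PV(coupons) I = 2.94·e^(−0.0160·3/12) + 2.45·e^(−0.0160·6/12) + 2.33·e^(−0.0160·13/12)
I = 2.9283 + 2.4305 + 2.2900 = 7.6488
F = (S − I)·e^(rT) = (112.18 − 7.6488) · e^(0.0160·15/12)
= 104.5312 · e^0.020000 = 104.5312 × 1.020201 = C$106.64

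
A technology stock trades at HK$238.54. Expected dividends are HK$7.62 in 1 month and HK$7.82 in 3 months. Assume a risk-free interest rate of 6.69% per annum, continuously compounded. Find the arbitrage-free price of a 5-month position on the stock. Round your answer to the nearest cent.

PV(dividends) I = 7.62·e^(−0.0669·1/12) + 7.82·e^(−0.0669·3/12)
I = 7.5776 + 7.6903 = 15.2679
F = (S − I)·e^(rT) = (238.54 − 15.2679) · e^(0.0669·5/12)
= 223.2721 · e^0.027875 = 223.2721 × 1.028267 = HK$229.58

HK$229.58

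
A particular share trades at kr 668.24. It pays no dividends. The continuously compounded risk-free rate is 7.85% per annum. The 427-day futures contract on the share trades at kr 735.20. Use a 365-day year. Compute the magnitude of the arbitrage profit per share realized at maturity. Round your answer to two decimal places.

Fair futures: F* = S·e^(carry·T), with carry = r = 0.0785
F* = 668.24 · e^(0.0785 × 427/365) = 668.24 · e^0.091834 = 668.24 × 1.096183 = kr 732.5133
Market kr 735.20 > fair kr 732.5133: forward overpriced → cash-and-carry (buy spot, short the forward).
At maturity, profit = |F_mkt − F*| = |735.20 − 732.5133| = kr 2.69 per share

kr 2.69 per share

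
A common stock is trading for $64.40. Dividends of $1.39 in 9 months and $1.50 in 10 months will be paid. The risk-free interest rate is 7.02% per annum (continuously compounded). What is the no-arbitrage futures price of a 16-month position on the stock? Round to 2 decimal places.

PV(dividends) I = 1.39·e^(−0.0702·9/12) + 1.50·e^(−0.0702·10/12)
I = 1.3187 + 1.4148 = 2.7335
F = (S − I)·e^(rT) = (64.40 − 2.7335) · e^(0.0702·16/12)
= 61.6665 · e^0.093600 = 61.6665 × 1.098120 = $67.72

$67.72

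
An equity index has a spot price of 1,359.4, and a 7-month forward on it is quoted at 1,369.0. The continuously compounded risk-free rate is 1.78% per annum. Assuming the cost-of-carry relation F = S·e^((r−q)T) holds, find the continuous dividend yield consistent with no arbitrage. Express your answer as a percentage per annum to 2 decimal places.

0.57%

From F = S·e^((r−q)T): (r − q) = ln(F/S)/T
ln(1369.0/1359.4) = ln(1.007062) = 0.007037
(r − q) = 0.007037 / (7/12) = 0.012063
q = r − ln(F/S)/T = 0.0178 − 0.012063 = 0.005737
q = 0.57%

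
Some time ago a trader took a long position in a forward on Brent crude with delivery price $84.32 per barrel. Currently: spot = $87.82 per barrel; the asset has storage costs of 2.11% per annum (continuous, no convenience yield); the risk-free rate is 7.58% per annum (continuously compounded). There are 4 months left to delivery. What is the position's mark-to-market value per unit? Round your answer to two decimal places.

Current fair forward for the remaining 4 months: F = S·e^((r + u)·T), (r + u) = 0.0758 + 0.0211 = 0.0969
F = 87.82 · e^(0.0969 × 4/12) = 87.82 × 1.032827 = 90.7029
Value of long forward = (F − K)·e^(−rT) = (90.7029 − 84.32) · e^(−0.0758·4/12)
= 6.3829 × 0.975050 = 6.22

$6.22 per barrel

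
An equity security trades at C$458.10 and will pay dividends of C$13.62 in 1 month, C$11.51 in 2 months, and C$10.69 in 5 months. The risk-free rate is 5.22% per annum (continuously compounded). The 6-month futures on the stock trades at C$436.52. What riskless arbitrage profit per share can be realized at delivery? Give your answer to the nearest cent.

PV(dividends) I = 13.62·e^(−0.0522·1/12) + 11.51·e^(−0.0522·2/12) + 10.69·e^(−0.0522·5/12) = 35.4312
Fair futures F* = (S − I)·e^(rT) = (458.10 − 35.4312)·e^0.026100 = 422.6688 × 1.026444 = 433.8459
Market C$436.52 > fair 433.8459: forward overpriced → cash-and-carry (borrow at r, buy the stock and collect the dividends, short the forward).
Profit at T = |F_mkt − F*| = |436.52 − 433.8459| = C$2.67 per share

C$2.67 per share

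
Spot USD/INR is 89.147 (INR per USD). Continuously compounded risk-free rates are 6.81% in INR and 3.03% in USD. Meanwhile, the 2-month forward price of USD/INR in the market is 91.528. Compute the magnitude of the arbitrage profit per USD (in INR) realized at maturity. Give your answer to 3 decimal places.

1.818 per USD (in INR)

Fair forward: F* = S·e^(carry·T), with carry = (r_INR − r_USD) = 0.0681 − 0.0303 = 0.0378
F* = 89.147 · e^(0.0378 × 2/12) = 89.147 · e^0.006300 = 89.147 × 1.006320 = 89.7104
Market 91.528 > fair 89.7104: forward overpriced → cash-and-carry (buy spot, short the forward).
At maturity, profit = |F_mkt − F*| = |91.528 − 89.7104| = 1.818 per USD (in INR)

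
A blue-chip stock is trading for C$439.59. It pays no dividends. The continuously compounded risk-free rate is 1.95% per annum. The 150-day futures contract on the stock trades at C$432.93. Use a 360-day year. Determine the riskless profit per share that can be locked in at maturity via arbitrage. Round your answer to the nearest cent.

Fair futures: F* = S·e^(carry·T), with carry = r = 0.0195
F* = 439.59 · e^(0.0195 × 150/360) = 439.59 · e^0.008125 = 439.59 × 1.008158 = C$443.1762
Market C$432.93 < fair C$443.1762: forward underpriced → reverse cash-and-carry (short spot, go long the forward).
At maturity, profit = |F_mkt − F*| = |432.93 − 443.1762| = C$10.25 per share

C$10.25 per share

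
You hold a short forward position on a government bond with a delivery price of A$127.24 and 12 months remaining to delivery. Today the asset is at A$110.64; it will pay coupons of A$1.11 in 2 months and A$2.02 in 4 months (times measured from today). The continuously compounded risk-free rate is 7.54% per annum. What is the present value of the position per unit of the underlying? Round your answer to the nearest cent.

PV(remaining coupons) I = 1.11·e^(−0.0754·2/12) + 2.02·e^(−0.0754·4/12) = 3.0660
Current forward F = (S − I)·e^(rT) = (110.64 − 3.0660)·e^(0.0754·12/12) = 107.5740 × 1.078315 = 115.9987
Value (long) = (F − K)·e^(−rT) = (115.9987 − 127.24) × 0.927372 = -10.4249
Short position value = −(long value) = A$10.42

A$10.42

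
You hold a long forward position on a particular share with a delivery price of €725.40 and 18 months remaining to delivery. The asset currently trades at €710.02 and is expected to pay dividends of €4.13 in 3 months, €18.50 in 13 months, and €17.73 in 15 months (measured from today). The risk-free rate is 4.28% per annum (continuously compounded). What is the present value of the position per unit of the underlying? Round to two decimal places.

-€8.83

PV(remaining dividends) I = 4.13·e^(−0.0428·3/12) + 18.50·e^(−0.0428·13/12) + 17.73·e^(−0.0428·15/12) = 38.5542
Current forward F = (S − I)·e^(rT) = (710.02 − 38.5542)·e^(0.0428·18/12) = 671.4658 × 1.066306 = 715.9880
Value (long) = (F − K)·e^(−rT) = (715.9880 − 725.40) × 0.937817 = -8.8267
Value = -€8.83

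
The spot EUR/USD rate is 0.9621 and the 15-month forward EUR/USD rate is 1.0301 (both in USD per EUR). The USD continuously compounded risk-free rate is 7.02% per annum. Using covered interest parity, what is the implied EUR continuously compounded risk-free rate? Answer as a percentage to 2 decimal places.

F = S·e^((r_USD − r_EUR)T) ⇒ r_EUR = r_USD − ln(F/S)/T
ln(1.0301/0.9621) = 0.068293; /(15/12) = 0.054634
r_EUR = 0.0702 − 0.054634 = 0.015566
r_EUR = 1.56%

1.56%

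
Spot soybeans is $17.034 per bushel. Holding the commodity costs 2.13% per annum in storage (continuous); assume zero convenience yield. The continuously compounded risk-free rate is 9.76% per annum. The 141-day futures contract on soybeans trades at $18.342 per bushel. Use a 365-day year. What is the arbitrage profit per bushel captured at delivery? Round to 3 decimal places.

Fair futures: F* = S·e^(carry·T), with carry = (r + u) = 0.0976 + 0.0213 = 0.1189
F* = 17.034 · e^(0.1189 × 141/365) = 17.034 · e^0.045931 = 17.034 × 1.047002 = $17.8346
Market $18.342 > fair $17.8346: forward overpriced → cash-and-carry (buy spot, short the forward).
At maturity, profit = |F_mkt − F*| = |18.342 − 17.8346| = $0.507 per bushel

$0.507 per bushel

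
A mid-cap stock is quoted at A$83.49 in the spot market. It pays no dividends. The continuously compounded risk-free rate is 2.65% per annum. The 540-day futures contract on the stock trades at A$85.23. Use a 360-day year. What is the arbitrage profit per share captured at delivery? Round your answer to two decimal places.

Fair futures: F* = S·e^(carry·T), with carry = r = 0.0265
F* = 83.49 · e^(0.0265 × 540/360) = 83.49 · e^0.039750 = 83.49 × 1.040551 = A$86.8756
Market A$85.23 < fair A$86.8756: forward underpriced → reverse cash-and-carry (short spot, go long the forward).
At maturity, profit = |F_mkt − F*| = |85.23 − 86.8756| = A$1.65 per share

A$1.65 per share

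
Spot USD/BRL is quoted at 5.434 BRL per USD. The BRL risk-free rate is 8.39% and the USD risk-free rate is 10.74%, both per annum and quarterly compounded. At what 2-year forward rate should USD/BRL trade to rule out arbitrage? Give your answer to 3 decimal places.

By covered interest parity, F = S · (1+r_BRL/4)^(4T) / (1+r_USD/4)^(4T)
= 5.434 × 1.180649 / 1.236107 = 5.434 × 0.955135
F = 5.190 BRL per USD

5.190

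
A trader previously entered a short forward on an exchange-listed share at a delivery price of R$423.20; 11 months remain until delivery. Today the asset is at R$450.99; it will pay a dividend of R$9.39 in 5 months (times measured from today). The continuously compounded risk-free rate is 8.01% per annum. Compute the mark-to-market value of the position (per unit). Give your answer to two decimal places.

PV(remaining dividends) I = 9.39·e^(−0.0801·5/12) = 9.0818
Current forward F = (S − I)·e^(rT) = (450.99 − 9.0818)·e^(0.0801·11/12) = 441.9082 × 1.076188 = 475.5763
Value (long) = (F − K)·e^(−rT) = (475.5763 − 423.20) × 0.929206 = 48.6684
Short position value = −(long value) = -R$48.67

-R$48.67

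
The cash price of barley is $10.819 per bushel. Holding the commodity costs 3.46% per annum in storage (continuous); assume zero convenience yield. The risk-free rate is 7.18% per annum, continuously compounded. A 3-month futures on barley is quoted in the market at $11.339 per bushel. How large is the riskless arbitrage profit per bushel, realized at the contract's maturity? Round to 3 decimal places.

Fair futures: F* = S·e^(carry·T), with carry = (r + u) = 0.0718 + 0.0346 = 0.1064
F* = 10.819 · e^(0.1064 × 3/12) = 10.819 · e^0.026600 = 10.819 × 1.026957 = $11.1106
Market $11.339 > fair $11.1106: forward overpriced → cash-and-carry (buy spot, short the forward).
At maturity, profit = |F_mkt − F*| = |11.339 − 11.1106| = $0.228 per bushel

$0.228 per bushel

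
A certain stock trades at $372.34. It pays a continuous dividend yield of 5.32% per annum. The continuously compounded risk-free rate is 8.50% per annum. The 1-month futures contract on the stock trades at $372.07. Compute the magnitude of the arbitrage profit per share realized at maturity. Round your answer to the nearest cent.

$1.26 per share

Fair futures: F* = S·e^(carry·T), with carry = (r − q) = 0.0850 − 0.0532 = 0.0318
F* = 372.34 · e^(0.0318 × 1/12) = 372.34 · e^0.002650 = 372.34 × 1.002654 = $373.3282
Market $372.07 < fair $373.3282: forward underpriced → reverse cash-and-carry (short spot, go long the forward).
At maturity, profit = |F_mkt − F*| = |372.07 − 373.3282| = $1.26 per share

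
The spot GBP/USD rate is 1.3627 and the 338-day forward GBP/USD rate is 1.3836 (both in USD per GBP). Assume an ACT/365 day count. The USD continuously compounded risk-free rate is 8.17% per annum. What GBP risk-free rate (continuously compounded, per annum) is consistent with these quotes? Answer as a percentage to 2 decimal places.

6.53%

F = S·e^((r_USD − r_GBP)T) ⇒ r_GBP = r_USD − ln(F/S)/T
ln(1.3836/1.3627) = 0.015221; /(338/365) = 0.016437
r_GBP = 0.0817 − 0.016437 = 0.065263
r_GBP = 6.53%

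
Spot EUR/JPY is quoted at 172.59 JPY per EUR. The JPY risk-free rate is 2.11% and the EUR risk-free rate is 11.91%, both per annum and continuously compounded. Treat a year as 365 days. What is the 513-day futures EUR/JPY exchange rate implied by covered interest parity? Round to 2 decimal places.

150.38

F = S·e^((r_JPY − r_EUR)T) = 172.59 · e^((0.0211 − 0.1191) × 513/365)
= 172.59 · e^-0.137737 = 172.59 × 0.871328
F = 150.38 JPY per EUR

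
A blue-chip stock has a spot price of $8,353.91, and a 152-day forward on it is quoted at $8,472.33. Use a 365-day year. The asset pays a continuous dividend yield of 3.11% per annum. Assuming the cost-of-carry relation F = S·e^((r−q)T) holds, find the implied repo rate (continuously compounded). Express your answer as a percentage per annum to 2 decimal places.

6.49%

From F = S·e^((r−q)T): (r − q) = ln(F/S)/T
ln(8472.33/8353.91) = ln(1.014175) = 0.014075
(r − q) = 0.014075 / (152/365) = 0.033799
r = ln(F/S)/T + q = 0.033799 + 0.0311 = 0.064899
r = 6.49%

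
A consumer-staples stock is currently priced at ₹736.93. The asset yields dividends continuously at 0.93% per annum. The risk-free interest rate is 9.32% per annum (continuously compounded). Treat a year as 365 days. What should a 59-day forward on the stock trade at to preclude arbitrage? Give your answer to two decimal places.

₹746.99

F = S·e^((r − q)T) = 736.93 · e^((0.0932 − 0.0093) × 59/365)
= 736.93 · e^0.013562 = 736.93 × 1.013654
F = ₹746.99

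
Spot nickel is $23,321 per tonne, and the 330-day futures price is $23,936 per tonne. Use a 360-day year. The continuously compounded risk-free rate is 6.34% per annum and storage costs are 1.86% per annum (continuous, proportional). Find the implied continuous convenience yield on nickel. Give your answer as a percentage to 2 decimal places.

F = S·e^((r+u−y)T) ⇒ (r+u−y) = ln(F/S)/T
ln(23936/23321) = 0.026029; /T ⇒ 0.028395
y = r + u − ln(F/S)/T = 0.0634 + 0.0186 − 0.028395 = 0.053605
y = 5.36%

5.36%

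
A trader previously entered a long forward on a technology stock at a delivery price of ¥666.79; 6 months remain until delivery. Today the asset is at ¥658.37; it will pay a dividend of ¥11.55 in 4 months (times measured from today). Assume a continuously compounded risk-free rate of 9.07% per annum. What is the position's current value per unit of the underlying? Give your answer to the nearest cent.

¥9.94

PV(remaining dividends) I = 11.55·e^(−0.0907·4/12) = 11.2060
Current forward F = (S − I)·e^(rT) = (658.37 − 11.2060)·e^(0.0907·6/12) = 647.1640 × 1.046394 = 677.1885
Value (long) = (F − K)·e^(−rT) = (677.1885 − 666.79) × 0.955663 = 9.9375
Value = ¥9.94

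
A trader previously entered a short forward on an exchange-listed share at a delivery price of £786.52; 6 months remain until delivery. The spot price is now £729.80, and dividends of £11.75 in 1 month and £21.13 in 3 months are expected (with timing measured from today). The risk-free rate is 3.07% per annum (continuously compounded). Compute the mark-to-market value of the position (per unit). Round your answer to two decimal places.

£77.43

PV(remaining dividends) I = 11.75·e^(−0.0307·1/12) + 21.13·e^(−0.0307·3/12) = 32.6884
Current forward F = (S − I)·e^(rT) = (729.80 − 32.6884)·e^(0.0307·6/12) = 697.1116 × 1.015468 = 707.8945
Value (long) = (F − K)·e^(−rT) = (707.8945 − 786.52) × 0.984767 = -77.4278
Short position value = −(long value) = £77.43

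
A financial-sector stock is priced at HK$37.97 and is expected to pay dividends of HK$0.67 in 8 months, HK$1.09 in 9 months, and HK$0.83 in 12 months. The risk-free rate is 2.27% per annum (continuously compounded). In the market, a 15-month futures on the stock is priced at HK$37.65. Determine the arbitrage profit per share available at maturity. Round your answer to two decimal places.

PV(dividends) I = 0.67·e^(−0.0227·8/12) + 1.09·e^(−0.0227·9/12) + 0.83·e^(−0.0227·12/12) = 2.5429
Fair futures F* = (S − I)·e^(rT) = (37.97 − 2.5429)·e^0.028375 = 35.4271 × 1.028781 = 36.4467
Market HK$37.65 > fair 36.4467: forward overpriced → cash-and-carry (borrow at r, buy the stock and collect the dividends, short the forward).
Profit at T = |F_mkt − F*| = |37.65 − 36.4467| = HK$1.20 per share

HK$1.20 per share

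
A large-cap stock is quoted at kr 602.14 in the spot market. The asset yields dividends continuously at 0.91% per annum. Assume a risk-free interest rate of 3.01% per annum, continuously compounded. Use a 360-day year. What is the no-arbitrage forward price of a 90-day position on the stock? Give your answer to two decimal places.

F = S·e^((r − q)T) = 602.14 · e^((0.0301 − 0.0091) × 90/360)
= 602.14 · e^0.005250 = 602.14 × 1.005264
F = kr 605.31

kr 605.31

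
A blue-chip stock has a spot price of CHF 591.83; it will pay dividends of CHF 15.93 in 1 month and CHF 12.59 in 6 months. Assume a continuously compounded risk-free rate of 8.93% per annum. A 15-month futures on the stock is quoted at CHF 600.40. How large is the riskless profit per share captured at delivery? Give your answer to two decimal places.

CHF 30.18 per share

PV(dividends) I = 15.93·e^(−0.0893·1/12) + 12.59·e^(−0.0893·6/12) = 27.8521
Fair futures F* = (S − I)·e^(rT) = (591.83 − 27.8521)·e^0.111625 = 563.9779 × 1.118093 = 630.5797
Market CHF 600.40 < fair 630.5797: forward underpriced → reverse cash-and-carry (short the stock, invest proceeds at r, pay the dividends, go long the forward).
Profit at T = |F_mkt − F*| = |600.40 − 630.5797| = CHF 30.18 per share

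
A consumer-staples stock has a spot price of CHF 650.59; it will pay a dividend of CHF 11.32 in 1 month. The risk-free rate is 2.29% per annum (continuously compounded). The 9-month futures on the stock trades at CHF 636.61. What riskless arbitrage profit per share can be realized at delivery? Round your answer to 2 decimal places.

PV(dividends) I = 11.32·e^(−0.0229·1/12) = 11.2984
Fair futures F* = (S − I)·e^(rT) = (650.59 − 11.2984)·e^0.017175 = 639.2916 × 1.017323 = 650.3660
Market CHF 636.61 < fair 650.3660: forward underpriced → reverse cash-and-carry (short the stock, invest proceeds at r, pay the dividends, go long the forward).
Profit at T = |F_mkt − F*| = |636.61 − 650.3660| = CHF 13.76 per share

CHF 13.76 per share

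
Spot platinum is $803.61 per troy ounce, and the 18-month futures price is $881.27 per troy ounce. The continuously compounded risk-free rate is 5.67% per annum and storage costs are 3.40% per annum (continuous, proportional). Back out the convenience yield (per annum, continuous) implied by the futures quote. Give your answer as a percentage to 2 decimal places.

2.92%

F = S·e^((r+u−y)T) ⇒ (r+u−y) = ln(F/S)/T
ln(881.27/803.61) = 0.092250; /T ⇒ 0.061500
y = r + u − ln(F/S)/T = 0.0567 + 0.0340 − 0.061500 = 0.029200
y = 2.92%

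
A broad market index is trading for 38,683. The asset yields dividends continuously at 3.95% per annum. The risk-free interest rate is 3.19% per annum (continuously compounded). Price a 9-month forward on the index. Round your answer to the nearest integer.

38,463

F = S·e^((r − q)T) = 38683 · e^((0.0319 − 0.0395) × 9/12)
= 38683 · e^-0.005700 = 38683 × 0.994316
F = 38,463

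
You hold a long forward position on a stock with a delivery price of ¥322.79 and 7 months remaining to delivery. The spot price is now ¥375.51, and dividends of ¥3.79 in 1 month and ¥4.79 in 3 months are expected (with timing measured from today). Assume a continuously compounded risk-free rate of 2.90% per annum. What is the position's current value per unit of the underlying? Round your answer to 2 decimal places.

¥49.60

PV(remaining dividends) I = 3.79·e^(−0.0290·1/12) + 4.79·e^(−0.0290·3/12) = 8.5362
Current forward F = (S − I)·e^(rT) = (375.51 − 8.5362)·e^(0.0290·7/12) = 366.9738 × 1.017061 = 373.2347
Value (long) = (F − K)·e^(−rT) = (373.2347 − 322.79) × 0.983226 = 49.5985
Value = ¥49.60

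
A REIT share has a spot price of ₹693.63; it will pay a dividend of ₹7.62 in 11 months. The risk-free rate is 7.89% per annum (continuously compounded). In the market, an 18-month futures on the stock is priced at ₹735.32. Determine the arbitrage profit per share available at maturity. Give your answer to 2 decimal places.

PV(dividends) I = 7.62·e^(−0.0789·11/12) = 7.0883
Fair futures F* = (S − I)·e^(rT) = (693.63 − 7.0883)·e^0.118350 = 686.5417 × 1.125638 = 772.7974
Market ₹735.32 < fair 772.7974: forward underpriced → reverse cash-and-carry (short the stock, invest proceeds at r, pay the dividends, go long the forward).
Profit at T = |F_mkt − F*| = |735.32 − 772.7974| = ₹37.48 per share

₹37.48 per share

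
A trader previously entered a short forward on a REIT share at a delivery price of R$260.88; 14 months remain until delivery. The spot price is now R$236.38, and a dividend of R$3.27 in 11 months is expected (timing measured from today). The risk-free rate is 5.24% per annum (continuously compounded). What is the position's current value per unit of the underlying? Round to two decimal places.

PV(remaining dividends) I = 3.27·e^(−0.0524·11/12) = 3.1166
Current forward F = (S − I)·e^(rT) = (236.38 − 3.1166)·e^(0.0524·14/12) = 233.2634 × 1.063041 = 247.9686
Value (long) = (F − K)·e^(−rT) = (247.9686 − 260.88) × 0.940698 = -12.1457
Short position value = −(long value) = R$12.15

R$12.15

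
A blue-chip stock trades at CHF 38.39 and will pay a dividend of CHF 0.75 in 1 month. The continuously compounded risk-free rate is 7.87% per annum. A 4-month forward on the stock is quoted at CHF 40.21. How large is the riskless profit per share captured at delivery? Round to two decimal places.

CHF 1.56 per share

PV(dividends) I = 0.75·e^(−0.0787·1/12) = 0.7451
Fair forward F* = (S − I)·e^(rT) = (38.39 − 0.7451)·e^0.026233 = 37.6449 × 1.026580 = 38.6455
Market CHF 40.21 > fair 38.6455: forward overpriced → cash-and-carry (borrow at r, buy the stock and collect the dividends, short the forward).
Profit at T = |F_mkt − F*| = |40.21 − 38.6455| = CHF 1.56 per share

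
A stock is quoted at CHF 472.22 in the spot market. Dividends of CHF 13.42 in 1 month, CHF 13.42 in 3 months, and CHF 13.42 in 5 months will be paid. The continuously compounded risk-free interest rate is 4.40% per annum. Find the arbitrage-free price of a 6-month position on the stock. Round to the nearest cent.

CHF 442.02

PV(dividends) I = 13.42·e^(−0.0440·1/12) + 13.42·e^(−0.0440·3/12) + 13.42·e^(−0.0440·5/12)
I = 13.3709 + 13.2732 + 13.1762 = 39.8203
F = (S − I)·e^(rT) = (472.22 − 39.8203) · e^(0.0440·6/12)
= 432.3997 · e^0.022000 = 432.3997 × 1.022244 = CHF 442.02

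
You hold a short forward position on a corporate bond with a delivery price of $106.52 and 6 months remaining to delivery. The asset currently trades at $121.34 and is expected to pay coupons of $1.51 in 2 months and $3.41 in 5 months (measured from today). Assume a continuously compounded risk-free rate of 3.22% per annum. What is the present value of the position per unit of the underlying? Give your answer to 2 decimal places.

-$11.65

PV(remaining coupons) I = 1.51·e^(−0.0322·2/12) + 3.41·e^(−0.0322·5/12) = 4.8665
Current forward F = (S − I)·e^(rT) = (121.34 − 4.8665)·e^(0.0322·6/12) = 116.4735 × 1.016230 = 118.3639
Value (long) = (F − K)·e^(−rT) = (118.3639 − 106.52) × 0.984029 = 11.6547
Short position value = −(long value) = -$11.65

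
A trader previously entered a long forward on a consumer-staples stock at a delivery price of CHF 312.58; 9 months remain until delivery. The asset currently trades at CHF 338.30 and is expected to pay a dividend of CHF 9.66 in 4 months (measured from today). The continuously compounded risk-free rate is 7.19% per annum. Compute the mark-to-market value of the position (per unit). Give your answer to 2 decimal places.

CHF 32.70

PV(remaining dividends) I = 9.66·e^(−0.0719·4/12) = 9.4312
Current forward F = (S − I)·e^(rT) = (338.30 − 9.4312)·e^(0.0719·9/12) = 328.8688 × 1.055405 = 347.0898
Value (long) = (F − K)·e^(−rT) = (347.0898 − 312.58) × 0.947503 = 32.6981
Value = CHF 32.70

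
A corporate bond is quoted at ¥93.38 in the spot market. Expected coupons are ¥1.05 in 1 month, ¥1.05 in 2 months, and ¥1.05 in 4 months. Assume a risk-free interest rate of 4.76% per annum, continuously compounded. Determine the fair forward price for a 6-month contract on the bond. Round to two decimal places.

PV(coupons) I = 1.05·e^(−0.0476·1/12) + 1.05·e^(−0.0476·2/12) + 1.05·e^(−0.0476·4/12)
I = 1.0458 + 1.0417 + 1.0335 = 3.1210
F = (S − I)·e^(rT) = (93.38 − 3.1210) · e^(0.0476·6/12)
= 90.2590 · e^0.023800 = 90.2590 × 1.024085 = ¥92.43

¥92.43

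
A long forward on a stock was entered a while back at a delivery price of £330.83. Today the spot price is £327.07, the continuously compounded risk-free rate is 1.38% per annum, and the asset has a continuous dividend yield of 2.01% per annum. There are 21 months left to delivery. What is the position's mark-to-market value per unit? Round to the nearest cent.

-£7.17

Current fair forward for the remaining 21 months: F = S·e^((r − q)·T), (r − q) = 0.0138 − 0.0201 = -0.0063
F = 327.07 · e^(-0.0063 × 21/12) = 327.07 × 0.989036 = 323.4840
Value of long forward = (F − K)·e^(−rT) = (323.4840 − 330.83) · e^(−0.0138·21/12)
= -7.3460 × 0.976139 = -7.17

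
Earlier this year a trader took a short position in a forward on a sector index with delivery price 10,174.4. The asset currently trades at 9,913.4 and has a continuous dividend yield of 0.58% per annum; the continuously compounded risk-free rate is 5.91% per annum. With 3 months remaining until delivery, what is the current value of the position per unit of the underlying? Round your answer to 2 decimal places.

126.14

Current fair forward for the remaining 3 months: F = S·e^((r − q)·T), (r − q) = 0.0591 − 0.0058 = 0.0533
F = 9913.4 · e^(0.0533 × 3/12) = 9913.4 × 1.01341417 = 10046.3800
Value of long forward = (F − K)·e^(−rT) = (10046.3800 − 10174.4) · e^(−0.0591·3/12)
= -128.0200 × 0.98533361 = -126.14
Short position value = −(long value) = 126.14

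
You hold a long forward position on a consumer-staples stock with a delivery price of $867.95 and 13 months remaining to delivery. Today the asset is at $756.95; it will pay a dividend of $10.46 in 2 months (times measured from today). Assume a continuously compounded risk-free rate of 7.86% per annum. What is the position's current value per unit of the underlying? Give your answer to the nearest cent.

PV(remaining dividends) I = 10.46·e^(−0.0786·2/12) = 10.3239
Current forward F = (S − I)·e^(rT) = (756.95 − 10.3239)·e^(0.0786·13/12) = 746.6261 × 1.088880 = 812.9862
Value (long) = (F − K)·e^(−rT) = (812.9862 − 867.95) × 0.918375 = -50.4774
Value = -$50.48

-$50.48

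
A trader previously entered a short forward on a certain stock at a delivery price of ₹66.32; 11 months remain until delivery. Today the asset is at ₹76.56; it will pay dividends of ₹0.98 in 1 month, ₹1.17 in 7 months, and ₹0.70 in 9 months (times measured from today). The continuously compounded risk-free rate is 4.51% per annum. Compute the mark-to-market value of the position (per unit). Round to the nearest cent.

-₹10.13

PV(remaining dividends) I = 0.98·e^(−0.0451·1/12) + 1.17·e^(−0.0451·7/12) + 0.70·e^(−0.0451·9/12) = 2.7927
Current forward F = (S − I)·e^(rT) = (76.56 − 2.7927)·e^(0.0451·11/12) = 73.7673 × 1.042208 = 76.8809
Value (long) = (F − K)·e^(−rT) = (76.8809 − 66.32) × 0.959501 = 10.1332
Short position value = −(long value) = -₹10.13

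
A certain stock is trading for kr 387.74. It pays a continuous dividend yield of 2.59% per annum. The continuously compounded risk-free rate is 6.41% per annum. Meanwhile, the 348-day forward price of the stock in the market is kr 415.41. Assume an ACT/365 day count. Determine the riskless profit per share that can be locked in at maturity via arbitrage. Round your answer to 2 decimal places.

kr 13.29 per share

Fair forward: F* = S·e^(carry·T), with carry = (r − q) = 0.0641 − 0.0259 = 0.0382
F* = 387.74 · e^(0.0382 × 348/365) = 387.74 · e^0.036421 = 387.74 × 1.037092 = kr 402.1221
Market kr 415.41 > fair kr 402.1221: forward overpriced → cash-and-carry (buy spot, short the forward).
At maturity, profit = |F_mkt − F*| = |415.41 − 402.1221| = kr 13.29 per share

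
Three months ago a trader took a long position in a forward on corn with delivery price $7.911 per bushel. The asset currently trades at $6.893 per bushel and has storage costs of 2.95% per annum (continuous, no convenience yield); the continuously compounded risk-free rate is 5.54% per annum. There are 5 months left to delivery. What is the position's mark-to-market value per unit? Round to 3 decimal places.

Current fair forward for the remaining 5 months: F = S·e^((r + u)·T), (r + u) = 0.0554 + 0.0295 = 0.0849
F = 6.893 · e^(0.0849 × 5/12) = 6.893 × 1.036008 = 7.1412
Value of long forward = (F − K)·e^(−rT) = (7.1412 − 7.911) · e^(−0.0554·5/12)
= -0.7698 × 0.977181 = -0.752

-$0.752 per bushel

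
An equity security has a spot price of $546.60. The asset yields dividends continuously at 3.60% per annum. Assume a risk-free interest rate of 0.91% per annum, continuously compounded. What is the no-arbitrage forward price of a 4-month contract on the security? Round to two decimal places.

F = S·e^((r − q)T) = 546.60 · e^((0.0091 − 0.0360) × 4/12)
= 546.60 · e^-0.008967 = 546.60 × 0.991073
F = $541.72

$541.72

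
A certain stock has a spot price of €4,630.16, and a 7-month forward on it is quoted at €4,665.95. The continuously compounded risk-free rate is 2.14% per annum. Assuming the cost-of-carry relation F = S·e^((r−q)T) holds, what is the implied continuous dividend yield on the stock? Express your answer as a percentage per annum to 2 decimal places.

From F = S·e^((r−q)T): (r − q) = ln(F/S)/T
ln(4665.95/4630.16) = ln(1.007730) = 0.007700
(r − q) = 0.007700 / (7/12) = 0.013200
q = r − ln(F/S)/T = 0.0214 − 0.013200 = 0.008200
q = 0.82%

0.82%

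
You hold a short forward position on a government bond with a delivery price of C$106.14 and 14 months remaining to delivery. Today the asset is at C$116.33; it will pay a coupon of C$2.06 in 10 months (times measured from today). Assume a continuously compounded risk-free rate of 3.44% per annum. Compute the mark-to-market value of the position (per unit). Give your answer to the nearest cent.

PV(remaining coupons) I = 2.06·e^(−0.0344·10/12) = 2.0018
Current forward F = (S − I)·e^(rT) = (116.33 − 2.0018)·e^(0.0344·14/12) = 114.3282 × 1.040950 = 119.0099
Value (long) = (F − K)·e^(−rT) = (119.0099 − 106.14) × 0.960661 = 12.3636
Short position value = −(long value) = -C$12.36

-C$12.36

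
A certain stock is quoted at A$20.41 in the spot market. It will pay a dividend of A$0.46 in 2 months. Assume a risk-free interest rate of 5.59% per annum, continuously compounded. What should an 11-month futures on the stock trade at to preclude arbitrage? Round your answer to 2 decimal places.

PV(dividends) I = 0.46·e^(−0.0559·2/12)
I = 0.4557
F = (S − I)·e^(rT) = (20.41 − 0.4557) · e^(0.0559·11/12)
= 19.9543 · e^0.051242 = 19.9543 × 1.052578 = A$21.00

A$21.00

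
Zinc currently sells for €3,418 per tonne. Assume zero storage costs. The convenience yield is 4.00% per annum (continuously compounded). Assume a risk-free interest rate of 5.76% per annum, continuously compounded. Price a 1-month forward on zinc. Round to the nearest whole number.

€3,423 per tonne

Net carry = r + u − y = 0.0576 + 0.0000 − 0.0400 = 0.0176
F = S·e^((r+u−y)T) = 3418 · e^(0.0176 × 1/12) = 3418 · e^0.001467
= 3418 × 1.001468 = €3,423 per tonne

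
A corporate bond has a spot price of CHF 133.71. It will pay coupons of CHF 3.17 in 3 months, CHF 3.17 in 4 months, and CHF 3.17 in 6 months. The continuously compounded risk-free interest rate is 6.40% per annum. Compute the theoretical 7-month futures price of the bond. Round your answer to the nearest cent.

CHF 129.15

PV(coupons) I = 3.17·e^(−0.0640·3/12) + 3.17·e^(−0.0640·4/12) + 3.17·e^(−0.0640·6/12)
I = 3.1197 + 3.1031 + 3.0702 = 9.2930
F = (S − I)·e^(rT) = (133.71 − 9.2930) · e^(0.0640·7/12)
= 124.4170 · e^0.037333 = 124.4170 × 1.038039 = CHF 129.15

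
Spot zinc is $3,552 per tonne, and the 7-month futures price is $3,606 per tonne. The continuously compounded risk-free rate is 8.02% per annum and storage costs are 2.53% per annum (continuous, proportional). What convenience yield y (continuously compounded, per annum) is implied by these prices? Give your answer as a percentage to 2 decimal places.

F = S·e^((r+u−y)T) ⇒ (r+u−y) = ln(F/S)/T
ln(3606/3552) = 0.015088; /T ⇒ 0.025865
y = r + u − ln(F/S)/T = 0.0802 + 0.0253 − 0.025865 = 0.079635
y = 7.96%

7.96%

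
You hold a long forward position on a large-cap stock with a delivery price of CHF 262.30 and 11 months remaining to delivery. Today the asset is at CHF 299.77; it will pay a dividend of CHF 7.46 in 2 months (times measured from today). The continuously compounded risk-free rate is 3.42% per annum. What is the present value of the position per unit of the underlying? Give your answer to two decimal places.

PV(remaining dividends) I = 7.46·e^(−0.0342·2/12) = 7.4176
Current forward F = (S − I)·e^(rT) = (299.77 − 7.4176)·e^(0.0342·11/12) = 292.3524 × 1.031847 = 301.6629
Value (long) = (F − K)·e^(−rT) = (301.6629 − 262.30) × 0.969136 = 38.1480
Value = CHF 38.15

CHF 38.15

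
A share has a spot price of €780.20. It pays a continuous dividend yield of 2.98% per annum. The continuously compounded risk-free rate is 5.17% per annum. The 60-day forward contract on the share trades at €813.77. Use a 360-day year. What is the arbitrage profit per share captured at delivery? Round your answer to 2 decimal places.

Fair forward: F* = S·e^(carry·T), with carry = (r − q) = 0.0517 − 0.0298 = 0.0219
F* = 780.20 · e^(0.0219 × 60/360) = 780.20 · e^0.003650 = 780.20 × 1.003657 = €783.0532
Market €813.77 > fair €783.0532: forward overpriced → cash-and-carry (buy spot, short the forward).
At maturity, profit = |F_mkt − F*| = |813.77 − 783.0532| = €30.72 per share

€30.72 per share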